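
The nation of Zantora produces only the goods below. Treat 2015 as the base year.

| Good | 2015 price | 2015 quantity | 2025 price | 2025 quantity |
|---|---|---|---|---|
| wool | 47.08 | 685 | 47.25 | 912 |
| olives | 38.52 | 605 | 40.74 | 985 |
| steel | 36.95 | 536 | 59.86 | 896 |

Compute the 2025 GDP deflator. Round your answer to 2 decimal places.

Nominal GDP 2025 = 47.25·912 + 40.74·985 + 59.86·896 = 136855.46.
Real GDP 2025 (at 2015 prices) = 47.08·912 + 38.52·985 + 36.95·896 = 113986.36.
Deflator = Nominal/Real × 100 = 136855.46/113986.36 × 100 = 120.063.

120.06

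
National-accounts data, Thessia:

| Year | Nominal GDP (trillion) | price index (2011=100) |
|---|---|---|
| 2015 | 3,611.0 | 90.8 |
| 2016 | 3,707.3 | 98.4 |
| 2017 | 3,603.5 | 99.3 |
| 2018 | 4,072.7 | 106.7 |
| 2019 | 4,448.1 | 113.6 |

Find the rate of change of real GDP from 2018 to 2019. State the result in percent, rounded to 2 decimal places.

Real GDP 2018 = 4072.7/1.067 = 3816.96.
Real GDP 2019 = 4448.1/1.136 = 3915.58.
Change = 3915.58/3816.96 − 1 = 0.0258.

2.58%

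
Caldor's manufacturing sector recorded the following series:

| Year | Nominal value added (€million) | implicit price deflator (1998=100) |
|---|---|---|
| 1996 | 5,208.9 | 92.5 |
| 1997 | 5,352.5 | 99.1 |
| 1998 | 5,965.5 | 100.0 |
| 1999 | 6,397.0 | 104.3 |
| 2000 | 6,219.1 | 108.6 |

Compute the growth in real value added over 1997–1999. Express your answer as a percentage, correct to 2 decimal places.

13.56%

Real value added 1997 = 5352.5/0.991 = 5401.11.
Real value added 1999 = 6397.0/1.043 = 6133.27.
Change = 6133.27/5401.11 − 1 = 0.1356.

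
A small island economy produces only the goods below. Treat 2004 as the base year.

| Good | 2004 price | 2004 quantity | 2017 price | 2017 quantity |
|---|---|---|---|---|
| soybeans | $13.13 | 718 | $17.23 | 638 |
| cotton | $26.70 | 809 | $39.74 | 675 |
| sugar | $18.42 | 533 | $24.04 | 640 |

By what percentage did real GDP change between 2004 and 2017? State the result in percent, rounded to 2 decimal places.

Real GDP 2004 = Nominal GDP 2004 = 13.13·718 + 26.70·809 + 18.42·533 = 40845.50.
Real GDP 2017 (at 2004 prices) = 13.13·638 + 26.70·675 + 18.42·640 = 38188.24.
Real growth = 38188.24/40845.50 − 1 = -0.0651.

-6.51%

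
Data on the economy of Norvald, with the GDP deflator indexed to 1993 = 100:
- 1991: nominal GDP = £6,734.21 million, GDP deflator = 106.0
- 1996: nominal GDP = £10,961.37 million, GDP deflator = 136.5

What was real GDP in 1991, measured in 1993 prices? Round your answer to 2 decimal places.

Real GDP = Nominal / (GDP deflator/100) = 6734.21 / 1.060 = 6353.03.

£6,353.03 million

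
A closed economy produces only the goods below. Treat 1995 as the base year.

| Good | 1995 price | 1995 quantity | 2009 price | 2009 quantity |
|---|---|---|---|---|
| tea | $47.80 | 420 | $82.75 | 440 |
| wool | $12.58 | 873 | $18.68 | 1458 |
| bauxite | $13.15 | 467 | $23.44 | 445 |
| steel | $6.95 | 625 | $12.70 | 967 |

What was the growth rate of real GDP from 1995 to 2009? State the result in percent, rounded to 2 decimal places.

Real GDP 1995 = Nominal GDP 1995 = 47.80·420 + 12.58·873 + 13.15·467 + 6.95·625 = 41543.14.
Real GDP 2009 (at 1995 prices) = 47.80·440 + 12.58·1458 + 13.15·445 + 6.95·967 = 51946.04.
Real growth = 51946.04/41543.14 − 1 = 0.2504.

25.04%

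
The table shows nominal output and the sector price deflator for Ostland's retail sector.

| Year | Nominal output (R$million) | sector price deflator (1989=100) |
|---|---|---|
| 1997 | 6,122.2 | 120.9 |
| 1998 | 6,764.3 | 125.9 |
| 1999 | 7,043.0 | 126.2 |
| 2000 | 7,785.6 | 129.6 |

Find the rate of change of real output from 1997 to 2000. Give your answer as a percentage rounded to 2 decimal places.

18.63%

Real output 1997 = 6122.2/1.209 = 5063.85.
Real output 2000 = 7785.6/1.296 = 6007.41.
Change = 6007.41/5063.85 − 1 = 0.1863.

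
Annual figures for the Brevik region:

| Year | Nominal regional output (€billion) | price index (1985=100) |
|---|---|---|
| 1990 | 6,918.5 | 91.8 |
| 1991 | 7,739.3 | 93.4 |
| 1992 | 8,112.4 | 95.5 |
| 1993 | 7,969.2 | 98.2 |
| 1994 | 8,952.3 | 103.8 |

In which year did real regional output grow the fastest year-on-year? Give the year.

1991

1991: real = 7739.3/0.934 = 8286.19; growth vs 1990 (7536.49) = 9.95%.
1992: real = 8112.4/0.955 = 8494.66; growth vs 1991 (8286.19) = 2.52%.
1993: real = 7969.2/0.982 = 8115.27; growth vs 1992 (8494.66) = -4.47%.
1994: real = 8952.3/1.038 = 8624.57; growth vs 1993 (8115.27) = 6.28%.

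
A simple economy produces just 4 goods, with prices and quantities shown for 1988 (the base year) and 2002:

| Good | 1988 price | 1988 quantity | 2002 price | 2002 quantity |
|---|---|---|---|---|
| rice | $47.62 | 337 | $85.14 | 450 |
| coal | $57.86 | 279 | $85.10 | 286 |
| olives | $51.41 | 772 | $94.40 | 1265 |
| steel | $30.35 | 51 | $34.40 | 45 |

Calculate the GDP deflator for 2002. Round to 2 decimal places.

Nominal GDP 2002 = 85.14·450 + 85.10·286 + 94.40·1265 + 34.40·45 = 183615.60.
Real GDP 2002 (at 1988 prices) = 47.62·450 + 57.86·286 + 51.41·1265 + 30.35·45 = 104376.36.
Deflator = Nominal/Real × 100 = 183615.60/104376.36 × 100 = 175.917.

175.92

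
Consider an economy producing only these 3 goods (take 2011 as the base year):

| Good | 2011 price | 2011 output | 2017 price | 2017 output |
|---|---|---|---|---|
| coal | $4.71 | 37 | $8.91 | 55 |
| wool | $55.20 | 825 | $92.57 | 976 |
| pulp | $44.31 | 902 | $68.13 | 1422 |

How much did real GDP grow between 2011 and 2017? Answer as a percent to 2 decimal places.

Real GDP 2011 = Nominal GDP 2011 = 4.71·37 + 55.20·825 + 44.31·902 = 85681.89.
Real GDP 2017 (at 2011 prices) = 4.71·55 + 55.20·976 + 44.31·1422 = 117143.07.
Real growth = 117143.07/85681.89 − 1 = 0.3672.

36.72%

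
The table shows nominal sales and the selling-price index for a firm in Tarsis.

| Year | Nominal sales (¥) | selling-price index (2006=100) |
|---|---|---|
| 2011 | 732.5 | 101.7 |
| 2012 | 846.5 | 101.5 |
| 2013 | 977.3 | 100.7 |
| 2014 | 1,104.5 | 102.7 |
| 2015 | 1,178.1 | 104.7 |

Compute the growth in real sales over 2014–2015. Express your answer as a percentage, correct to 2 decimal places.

Real sales 2014 = 1104.5/1.027 = 1075.46.
Real sales 2015 = 1178.1/1.047 = 1125.21.
Change = 1125.21/1075.46 − 1 = 0.0463.

4.63%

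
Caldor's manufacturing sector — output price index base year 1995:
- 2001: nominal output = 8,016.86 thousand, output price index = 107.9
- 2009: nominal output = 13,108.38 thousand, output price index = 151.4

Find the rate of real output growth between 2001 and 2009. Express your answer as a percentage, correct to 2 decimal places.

16.53%

Deflate each year: 2001 → 8016.86/1.079 = 7429.90; 2009 → 13108.38/1.514 = 8658.11.
So real output changed by 8658.11/7429.90 − 1 = 0.1653, i.e. 16.53%.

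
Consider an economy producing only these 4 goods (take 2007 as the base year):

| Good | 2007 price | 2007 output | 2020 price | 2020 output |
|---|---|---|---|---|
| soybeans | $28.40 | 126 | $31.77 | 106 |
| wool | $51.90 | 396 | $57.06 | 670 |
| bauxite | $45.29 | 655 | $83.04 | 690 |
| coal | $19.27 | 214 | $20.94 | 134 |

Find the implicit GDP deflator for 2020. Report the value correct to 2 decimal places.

142.01

Nominal GDP 2020 = 31.77·106 + 57.06·670 + 83.04·690 + 20.94·134 = 101701.38.
Real GDP 2020 (at 2007 prices) = 28.40·106 + 51.90·670 + 45.29·690 + 19.27·134 = 71615.68.
Deflator = Nominal/Real × 100 = 101701.38/71615.68 × 100 = 142.010.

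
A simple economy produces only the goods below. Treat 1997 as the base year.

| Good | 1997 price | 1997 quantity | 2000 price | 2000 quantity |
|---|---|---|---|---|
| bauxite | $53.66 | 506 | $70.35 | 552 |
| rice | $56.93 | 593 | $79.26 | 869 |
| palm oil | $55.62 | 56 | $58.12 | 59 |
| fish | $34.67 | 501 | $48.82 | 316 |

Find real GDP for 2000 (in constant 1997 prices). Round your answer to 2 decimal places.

Real GDP 2000 = Σ (p_1997 × q_2000) = 53.66·552 + 56.93·869 + 55.62·59 + 34.67·316 = 93329.79.

$93329.79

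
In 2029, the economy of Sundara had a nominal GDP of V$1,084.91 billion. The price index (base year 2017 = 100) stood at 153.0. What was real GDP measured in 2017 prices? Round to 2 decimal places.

V$709.09 billion

Real GDP = Nominal / (price index/100) = 1084.91 / 1.530 = 709.09.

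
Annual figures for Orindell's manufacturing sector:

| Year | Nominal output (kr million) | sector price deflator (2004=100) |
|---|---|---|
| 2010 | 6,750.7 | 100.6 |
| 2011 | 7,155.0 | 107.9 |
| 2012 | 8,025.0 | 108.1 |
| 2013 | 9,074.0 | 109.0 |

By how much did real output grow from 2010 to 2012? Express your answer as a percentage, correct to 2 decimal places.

Real output 2010 = 6750.7/1.006 = 6710.44.
Real output 2012 = 8025.0/1.081 = 7423.68.
Change = 7423.68/6710.44 − 1 = 0.1063.

10.63%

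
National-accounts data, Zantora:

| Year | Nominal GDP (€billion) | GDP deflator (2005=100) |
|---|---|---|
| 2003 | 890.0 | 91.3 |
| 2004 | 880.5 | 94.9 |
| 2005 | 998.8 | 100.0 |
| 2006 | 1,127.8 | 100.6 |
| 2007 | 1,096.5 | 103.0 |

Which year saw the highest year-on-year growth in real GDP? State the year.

2006

2004: real = 880.5/0.949 = 927.82; growth vs 2003 (974.81) = -4.82%.
2005: real = 998.8/1.000 = 998.80; growth vs 2004 (927.82) = 7.65%.
2006: real = 1127.8/1.006 = 1121.07; growth vs 2005 (998.80) = 12.24%.
2007: real = 1096.5/1.030 = 1064.56; growth vs 2006 (1121.07) = -5.04%.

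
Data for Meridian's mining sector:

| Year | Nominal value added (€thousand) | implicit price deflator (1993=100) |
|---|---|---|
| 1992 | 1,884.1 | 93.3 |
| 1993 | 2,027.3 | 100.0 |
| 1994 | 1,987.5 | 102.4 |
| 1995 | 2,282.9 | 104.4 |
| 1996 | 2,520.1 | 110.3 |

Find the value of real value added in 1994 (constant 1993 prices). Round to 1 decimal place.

Real value added 1994 = 1987.5 / 1.024 = 1940.92.

€1,940.9 thousand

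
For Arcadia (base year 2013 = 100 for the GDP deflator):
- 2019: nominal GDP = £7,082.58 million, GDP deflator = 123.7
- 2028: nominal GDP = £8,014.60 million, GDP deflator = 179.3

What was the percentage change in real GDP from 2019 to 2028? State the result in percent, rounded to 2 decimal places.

Deflate each year: 2019 → 7082.58/1.237 = 5725.61; 2028 → 8014.60/1.793 = 4469.94.
So real GDP changed by 4469.94/5725.61 − 1 = -0.2193, i.e. -21.93%.

-21.93%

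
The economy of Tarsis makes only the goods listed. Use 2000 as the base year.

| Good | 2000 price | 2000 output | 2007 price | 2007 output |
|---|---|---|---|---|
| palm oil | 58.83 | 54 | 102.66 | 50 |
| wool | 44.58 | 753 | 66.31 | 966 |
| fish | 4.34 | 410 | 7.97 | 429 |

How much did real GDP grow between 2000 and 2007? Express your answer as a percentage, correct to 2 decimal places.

Real GDP 2000 = Nominal GDP 2000 = 58.83·54 + 44.58·753 + 4.34·410 = 38524.96.
Real GDP 2007 (at 2000 prices) = 58.83·50 + 44.58·966 + 4.34·429 = 47867.64.
Real growth = 47867.64/38524.96 − 1 = 0.2425.

24.25%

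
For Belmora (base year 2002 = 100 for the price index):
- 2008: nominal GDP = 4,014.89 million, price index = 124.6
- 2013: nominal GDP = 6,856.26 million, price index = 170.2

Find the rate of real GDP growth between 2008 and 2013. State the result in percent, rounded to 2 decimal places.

25.02%

Real GDP 2008 = 4014.89 / 1.246 = 3222.22.
Real GDP 2013 = 6856.26 / 1.702 = 4028.35.
Real growth = 4028.35 / 3222.22 − 1 = 0.2502.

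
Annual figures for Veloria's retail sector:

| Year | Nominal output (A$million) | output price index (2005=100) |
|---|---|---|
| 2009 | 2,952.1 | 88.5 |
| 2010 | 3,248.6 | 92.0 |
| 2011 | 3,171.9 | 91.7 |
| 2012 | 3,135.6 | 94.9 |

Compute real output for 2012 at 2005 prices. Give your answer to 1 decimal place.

A$3,304.1 million

Real output 2012 = 3135.6 / 0.949 = 3304.11.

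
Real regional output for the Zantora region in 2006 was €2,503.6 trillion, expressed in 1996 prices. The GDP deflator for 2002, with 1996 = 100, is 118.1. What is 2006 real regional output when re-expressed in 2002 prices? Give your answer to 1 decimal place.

Real regional output in 2002 prices = Real regional output in 1996 prices × (P_2002/P_1996) = 2503.6 × 1.181 = 2956.75.

€2,956.8 trillion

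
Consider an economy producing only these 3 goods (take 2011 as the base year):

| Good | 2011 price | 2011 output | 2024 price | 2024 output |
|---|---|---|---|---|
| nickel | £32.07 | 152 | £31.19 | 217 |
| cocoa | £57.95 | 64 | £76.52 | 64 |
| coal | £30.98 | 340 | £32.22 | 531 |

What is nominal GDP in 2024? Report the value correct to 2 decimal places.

£28774.33

Nominal GDP 2024 = Σ (p_2024 × q_2024) = 31.19·217 + 76.52·64 + 32.22·531 = 28774.33.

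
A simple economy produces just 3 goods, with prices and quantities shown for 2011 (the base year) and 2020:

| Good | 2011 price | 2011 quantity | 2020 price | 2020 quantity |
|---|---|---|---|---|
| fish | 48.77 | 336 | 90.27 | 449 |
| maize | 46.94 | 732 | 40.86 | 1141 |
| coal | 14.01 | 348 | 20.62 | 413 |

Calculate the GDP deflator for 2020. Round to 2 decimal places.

Nominal GDP 2020 = 90.27·449 + 40.86·1141 + 20.62·413 = 95668.55.
Real GDP 2020 (at 2011 prices) = 48.77·449 + 46.94·1141 + 14.01·413 = 81242.40.
Deflator = Nominal/Real × 100 = 95668.55/81242.40 × 100 = 117.757.

117.76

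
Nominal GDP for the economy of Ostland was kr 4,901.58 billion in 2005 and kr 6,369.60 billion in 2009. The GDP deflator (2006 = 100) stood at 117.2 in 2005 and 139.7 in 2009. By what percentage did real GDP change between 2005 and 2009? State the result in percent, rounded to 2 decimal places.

Real GDP 2005 = 4901.58 / 1.172 = 4182.24.
Real GDP 2009 = 6369.60 / 1.397 = 4559.48.
Real growth = 4559.48 / 4182.24 − 1 = 0.0902.

9.02%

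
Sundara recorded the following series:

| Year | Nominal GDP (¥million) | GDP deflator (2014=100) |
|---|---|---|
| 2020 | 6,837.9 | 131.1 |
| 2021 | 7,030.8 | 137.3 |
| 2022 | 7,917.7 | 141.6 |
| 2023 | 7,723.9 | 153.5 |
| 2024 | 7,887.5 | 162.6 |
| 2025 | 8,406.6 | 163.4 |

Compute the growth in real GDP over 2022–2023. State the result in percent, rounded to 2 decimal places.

-10.01%

Real GDP 2022 = 7917.7/1.416 = 5591.60.
Real GDP 2023 = 7723.9/1.535 = 5031.86.
Change = 5031.86/5591.60 − 1 = -0.1001.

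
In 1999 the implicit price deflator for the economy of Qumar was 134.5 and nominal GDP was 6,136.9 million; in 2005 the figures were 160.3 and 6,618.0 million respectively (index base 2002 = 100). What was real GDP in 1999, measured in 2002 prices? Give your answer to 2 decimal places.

4,562.75 million

Real GDP = Nominal / (implicit price deflator/100) = 6136.9 / 1.345 = 4562.75.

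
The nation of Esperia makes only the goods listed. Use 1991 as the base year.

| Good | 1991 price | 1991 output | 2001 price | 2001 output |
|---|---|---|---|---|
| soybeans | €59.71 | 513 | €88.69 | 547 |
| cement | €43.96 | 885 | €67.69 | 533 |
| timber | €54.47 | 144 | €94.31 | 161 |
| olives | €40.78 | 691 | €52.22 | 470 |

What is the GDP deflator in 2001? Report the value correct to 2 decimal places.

Nominal GDP 2001 = 88.69·547 + 67.69·533 + 94.31·161 + 52.22·470 = 124319.51.
Real GDP 2001 (at 1991 prices) = 59.71·547 + 43.96·533 + 54.47·161 + 40.78·470 = 84028.32.
Deflator = Nominal/Real × 100 = 124319.51/84028.32 × 100 = 147.950.

147.95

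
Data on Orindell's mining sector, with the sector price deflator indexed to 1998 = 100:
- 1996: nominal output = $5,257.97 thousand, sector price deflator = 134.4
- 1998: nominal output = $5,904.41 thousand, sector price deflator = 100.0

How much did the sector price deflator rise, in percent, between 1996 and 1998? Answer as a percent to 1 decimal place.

-25.6%

Price-level change = 100.0 / 134.4 − 1 = -0.2560.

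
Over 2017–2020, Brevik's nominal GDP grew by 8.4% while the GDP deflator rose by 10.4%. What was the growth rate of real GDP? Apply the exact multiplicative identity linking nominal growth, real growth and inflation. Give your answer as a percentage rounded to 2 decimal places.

(1 + g_nom) = (1 + g_real)(1 + π), so g_real = 1.0840 / 1.1040 − 1 = -0.01812.

-1.81%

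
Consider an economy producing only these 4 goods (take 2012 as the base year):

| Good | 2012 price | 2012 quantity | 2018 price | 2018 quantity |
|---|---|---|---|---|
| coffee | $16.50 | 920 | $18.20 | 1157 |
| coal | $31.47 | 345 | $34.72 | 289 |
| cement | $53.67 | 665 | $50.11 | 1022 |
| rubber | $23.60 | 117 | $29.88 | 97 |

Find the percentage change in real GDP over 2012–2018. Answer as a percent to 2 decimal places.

Real GDP 2012 = Nominal GDP 2012 = 16.50·920 + 31.47·345 + 53.67·665 + 23.60·117 = 64488.90.
Real GDP 2018 (at 2012 prices) = 16.50·1157 + 31.47·289 + 53.67·1022 + 23.60·97 = 85325.27.
Real growth = 85325.27/64488.90 − 1 = 0.3231.

32.31%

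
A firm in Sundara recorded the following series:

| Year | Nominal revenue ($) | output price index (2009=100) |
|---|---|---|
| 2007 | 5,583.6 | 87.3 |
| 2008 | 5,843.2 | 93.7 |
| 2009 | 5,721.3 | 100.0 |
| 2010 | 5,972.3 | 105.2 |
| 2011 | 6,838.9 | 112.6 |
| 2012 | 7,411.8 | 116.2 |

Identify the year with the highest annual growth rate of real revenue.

2011

2008: real = 5843.2/0.937 = 6236.07; growth vs 2007 (6395.88) = -2.50%.
2009: real = 5721.3/1.000 = 5721.30; growth vs 2008 (6236.07) = -8.25%.
2010: real = 5972.3/1.052 = 5677.09; growth vs 2009 (5721.30) = -0.77%.
2011: real = 6838.9/1.126 = 6073.62; growth vs 2010 (5677.09) = 6.98%.
2012: real = 7411.8/1.162 = 6378.49; growth vs 2011 (6073.62) = 5.02%.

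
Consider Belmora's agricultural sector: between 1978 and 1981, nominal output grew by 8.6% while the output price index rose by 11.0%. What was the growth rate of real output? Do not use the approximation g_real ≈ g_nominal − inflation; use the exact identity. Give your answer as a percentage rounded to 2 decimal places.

(1 + g_nom) = (1 + g_real)(1 + π), so g_real = 1.0860 / 1.1100 − 1 = -0.02162.

-2.16%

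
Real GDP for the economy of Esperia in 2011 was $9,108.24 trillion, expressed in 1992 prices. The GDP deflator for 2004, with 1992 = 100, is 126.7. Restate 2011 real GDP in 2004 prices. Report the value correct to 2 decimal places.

$11,540.14 trillion

Real GDP in 2004 prices = Real GDP in 1992 prices × (P_2004/P_1992) = 9108.24 × 1.267 = 11540.14.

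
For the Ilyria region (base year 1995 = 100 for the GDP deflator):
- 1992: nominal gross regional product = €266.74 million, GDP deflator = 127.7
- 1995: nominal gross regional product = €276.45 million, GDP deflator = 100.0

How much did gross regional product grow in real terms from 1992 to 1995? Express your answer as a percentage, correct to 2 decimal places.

Real gross regional product 1992 = 266.74 / 1.277 = 208.88.
Real gross regional product 1995 = 276.45 / 1.000 = 276.45.
Real growth = 276.45 / 208.88 − 1 = 0.3235.

32.35%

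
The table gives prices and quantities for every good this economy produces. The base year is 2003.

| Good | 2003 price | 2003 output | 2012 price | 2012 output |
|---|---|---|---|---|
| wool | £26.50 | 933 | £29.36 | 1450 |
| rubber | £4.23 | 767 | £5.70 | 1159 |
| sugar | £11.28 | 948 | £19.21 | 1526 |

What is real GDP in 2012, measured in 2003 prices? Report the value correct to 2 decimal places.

£60540.85

Real GDP 2012 = Σ (p_2003 × q_2012) = 26.50·1450 + 4.23·1159 + 11.28·1526 = 60540.85.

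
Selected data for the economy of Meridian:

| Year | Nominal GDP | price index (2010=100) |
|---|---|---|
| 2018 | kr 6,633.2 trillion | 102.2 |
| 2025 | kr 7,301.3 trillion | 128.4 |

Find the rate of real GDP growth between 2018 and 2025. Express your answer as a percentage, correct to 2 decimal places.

Real GDP 2018 = 6633.2 / 1.022 = 6490.41.
Real GDP 2025 = 7301.3 / 1.284 = 5686.37.
Real growth = 5686.37 / 6490.41 − 1 = -0.1239.

-12.39%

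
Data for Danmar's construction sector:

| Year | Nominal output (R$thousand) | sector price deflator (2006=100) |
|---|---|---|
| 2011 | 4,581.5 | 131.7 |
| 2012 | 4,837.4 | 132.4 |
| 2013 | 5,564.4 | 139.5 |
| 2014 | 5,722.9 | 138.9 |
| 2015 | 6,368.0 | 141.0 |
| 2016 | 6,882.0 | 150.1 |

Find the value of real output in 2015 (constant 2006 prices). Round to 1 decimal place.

R$4,516.3 thousand

Real output 2015 = 6368.0 / 1.410 = 4516.31.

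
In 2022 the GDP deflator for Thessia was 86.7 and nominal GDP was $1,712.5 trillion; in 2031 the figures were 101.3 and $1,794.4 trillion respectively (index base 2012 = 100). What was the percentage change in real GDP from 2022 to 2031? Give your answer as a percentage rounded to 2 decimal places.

Real GDP 2022 = 1712.5 / 0.867 = 1975.20.
Real GDP 2031 = 1794.4 / 1.013 = 1771.37.
Real growth = 1771.37 / 1975.20 − 1 = -0.1032.

-10.32%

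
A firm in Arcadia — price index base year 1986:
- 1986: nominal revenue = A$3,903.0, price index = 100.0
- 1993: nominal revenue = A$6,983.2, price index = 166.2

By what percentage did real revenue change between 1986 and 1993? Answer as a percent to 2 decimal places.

7.65%

Deflate each year: 1986 → 3903.0/1.000 = 3903.00; 1993 → 6983.2/1.662 = 4201.68.
So real revenue changed by 4201.68/3903.00 − 1 = 0.0765, i.e. 7.65%.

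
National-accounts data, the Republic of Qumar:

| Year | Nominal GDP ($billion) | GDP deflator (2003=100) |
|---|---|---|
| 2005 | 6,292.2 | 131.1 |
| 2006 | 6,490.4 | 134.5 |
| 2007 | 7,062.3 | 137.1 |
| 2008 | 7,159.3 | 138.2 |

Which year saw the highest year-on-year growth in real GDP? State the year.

2006: real = 6490.4/1.345 = 4825.58; growth vs 2005 (4799.54) = 0.54%.
2007: real = 7062.3/1.371 = 5151.20; growth vs 2006 (4825.58) = 6.75%.
2008: real = 7159.3/1.382 = 5180.39; growth vs 2007 (5151.20) = 0.57%.

2007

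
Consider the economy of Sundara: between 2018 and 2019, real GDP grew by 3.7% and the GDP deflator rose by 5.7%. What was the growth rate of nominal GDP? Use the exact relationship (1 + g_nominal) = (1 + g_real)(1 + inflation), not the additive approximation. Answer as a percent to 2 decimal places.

9.61%

(1 + g_nom) = (1 + g_real)(1 + π) = 1.0370 × 1.0570 = 1.09611.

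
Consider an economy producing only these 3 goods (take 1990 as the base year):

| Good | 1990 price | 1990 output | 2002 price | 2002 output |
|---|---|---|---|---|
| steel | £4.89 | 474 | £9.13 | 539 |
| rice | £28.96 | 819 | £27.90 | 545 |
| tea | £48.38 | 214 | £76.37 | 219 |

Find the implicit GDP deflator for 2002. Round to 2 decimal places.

Nominal GDP 2002 = 9.13·539 + 27.90·545 + 76.37·219 = 36851.60.
Real GDP 2002 (at 1990 prices) = 4.89·539 + 28.96·545 + 48.38·219 = 29014.13.
Deflator = Nominal/Real × 100 = 36851.60/29014.13 × 100 = 127.013.

127.01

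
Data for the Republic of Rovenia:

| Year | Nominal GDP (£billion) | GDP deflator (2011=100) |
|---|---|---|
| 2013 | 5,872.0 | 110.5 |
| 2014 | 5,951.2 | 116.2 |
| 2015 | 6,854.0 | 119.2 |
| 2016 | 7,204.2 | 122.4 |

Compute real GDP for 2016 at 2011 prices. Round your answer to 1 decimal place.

Real GDP 2016 = 7204.2 / 1.224 = 5885.78.

£5,885.8 billion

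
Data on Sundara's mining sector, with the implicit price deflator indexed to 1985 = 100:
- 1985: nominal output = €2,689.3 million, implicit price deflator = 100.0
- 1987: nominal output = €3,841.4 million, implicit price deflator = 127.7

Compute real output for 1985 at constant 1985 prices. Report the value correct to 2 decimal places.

€2,689.30 million

Real output = Nominal / (implicit price deflator/100) = 2689.3 / 1.000 = 2689.30.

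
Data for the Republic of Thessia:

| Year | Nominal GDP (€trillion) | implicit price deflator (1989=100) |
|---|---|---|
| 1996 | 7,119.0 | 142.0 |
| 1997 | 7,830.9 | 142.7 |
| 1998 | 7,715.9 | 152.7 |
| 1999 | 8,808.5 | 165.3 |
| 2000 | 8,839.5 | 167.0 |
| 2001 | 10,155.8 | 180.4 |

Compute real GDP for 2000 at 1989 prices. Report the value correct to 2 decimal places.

Real GDP 2000 = 8839.5 / 1.670 = 5293.11.

€5,293.11 trillion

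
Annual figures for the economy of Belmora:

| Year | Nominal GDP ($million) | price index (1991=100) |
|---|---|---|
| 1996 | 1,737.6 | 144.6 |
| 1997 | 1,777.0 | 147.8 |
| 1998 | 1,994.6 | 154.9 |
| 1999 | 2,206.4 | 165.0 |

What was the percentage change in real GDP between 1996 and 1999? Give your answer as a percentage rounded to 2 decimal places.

Real GDP 1996 = 1737.6/1.446 = 1201.66.
Real GDP 1999 = 2206.4/1.650 = 1337.21.
Change = 1337.21/1201.66 − 1 = 0.1128.

11.28%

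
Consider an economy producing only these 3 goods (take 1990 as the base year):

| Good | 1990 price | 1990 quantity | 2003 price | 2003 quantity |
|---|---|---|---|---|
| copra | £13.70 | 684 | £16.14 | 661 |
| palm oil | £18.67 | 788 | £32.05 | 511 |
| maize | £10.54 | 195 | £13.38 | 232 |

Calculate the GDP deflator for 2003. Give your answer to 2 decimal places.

Nominal GDP 2003 = 16.14·661 + 32.05·511 + 13.38·232 = 30150.25.
Real GDP 2003 (at 1990 prices) = 13.70·661 + 18.67·511 + 10.54·232 = 21041.35.
Deflator = Nominal/Real × 100 = 30150.25/21041.35 × 100 = 143.290.

143.29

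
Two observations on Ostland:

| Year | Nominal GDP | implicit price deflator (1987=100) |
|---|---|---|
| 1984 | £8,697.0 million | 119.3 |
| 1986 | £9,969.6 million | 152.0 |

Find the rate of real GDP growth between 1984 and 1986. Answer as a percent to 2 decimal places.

Real GDP 1984 = 8697.0 / 1.193 = 7290.03.
Real GDP 1986 = 9969.6 / 1.520 = 6558.95.
Real growth = 6558.95 / 7290.03 − 1 = -0.1003.

-10.03%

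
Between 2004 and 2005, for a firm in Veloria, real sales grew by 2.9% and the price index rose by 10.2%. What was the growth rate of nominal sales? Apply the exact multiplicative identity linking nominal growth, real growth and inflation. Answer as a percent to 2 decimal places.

(1 + g_nom) = (1 + g_real)(1 + π) = 1.0290 × 1.1020 = 1.13396.

13.40%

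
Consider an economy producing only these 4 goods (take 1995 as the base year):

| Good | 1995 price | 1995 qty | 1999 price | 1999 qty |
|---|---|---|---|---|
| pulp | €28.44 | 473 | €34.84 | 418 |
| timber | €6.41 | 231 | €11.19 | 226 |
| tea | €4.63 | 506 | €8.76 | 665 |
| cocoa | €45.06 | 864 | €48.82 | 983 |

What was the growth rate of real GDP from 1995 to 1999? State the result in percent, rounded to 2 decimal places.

8.01%

Real GDP 1995 = Nominal GDP 1995 = 28.44·473 + 6.41·231 + 4.63·506 + 45.06·864 = 56207.45.
Real GDP 1999 (at 1995 prices) = 28.44·418 + 6.41·226 + 4.63·665 + 45.06·983 = 60709.51.
Real growth = 60709.51/56207.45 − 1 = 0.0801.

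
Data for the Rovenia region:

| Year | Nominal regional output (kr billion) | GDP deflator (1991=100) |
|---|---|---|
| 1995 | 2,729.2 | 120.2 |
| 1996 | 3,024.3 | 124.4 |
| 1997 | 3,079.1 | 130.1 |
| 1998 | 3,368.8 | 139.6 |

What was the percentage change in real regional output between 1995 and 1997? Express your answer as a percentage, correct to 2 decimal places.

Real regional output 1995 = 2729.2/1.202 = 2270.55.
Real regional output 1997 = 3079.1/1.301 = 2366.72.
Change = 2366.72/2270.55 − 1 = 0.0424.

4.24%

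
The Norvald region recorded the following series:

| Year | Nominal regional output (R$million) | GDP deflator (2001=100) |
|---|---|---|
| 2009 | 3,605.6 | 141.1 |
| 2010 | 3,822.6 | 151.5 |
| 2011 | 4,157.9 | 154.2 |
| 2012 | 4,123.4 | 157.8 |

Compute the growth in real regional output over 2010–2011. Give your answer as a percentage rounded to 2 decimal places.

6.87%

Real regional output 2010 = 3822.6/1.515 = 2523.17.
Real regional output 2011 = 4157.9/1.542 = 2696.43.
Change = 2696.43/2523.17 − 1 = 0.0687.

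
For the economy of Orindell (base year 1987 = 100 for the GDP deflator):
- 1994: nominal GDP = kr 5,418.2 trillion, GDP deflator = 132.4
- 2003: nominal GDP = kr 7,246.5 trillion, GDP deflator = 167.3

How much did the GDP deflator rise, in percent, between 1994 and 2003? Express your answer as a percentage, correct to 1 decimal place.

Price-level change = 167.3 / 132.4 − 1 = 0.2636.

26.4%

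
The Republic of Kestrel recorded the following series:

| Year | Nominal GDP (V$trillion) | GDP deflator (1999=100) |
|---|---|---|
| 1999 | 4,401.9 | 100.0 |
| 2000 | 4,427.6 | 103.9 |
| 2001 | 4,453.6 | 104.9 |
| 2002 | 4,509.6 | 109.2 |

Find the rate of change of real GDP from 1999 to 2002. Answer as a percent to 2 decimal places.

-6.18%

Real GDP 1999 = 4401.9/1.000 = 4401.90.
Real GDP 2002 = 4509.6/1.092 = 4129.67.
Change = 4129.67/4401.90 − 1 = -0.0618.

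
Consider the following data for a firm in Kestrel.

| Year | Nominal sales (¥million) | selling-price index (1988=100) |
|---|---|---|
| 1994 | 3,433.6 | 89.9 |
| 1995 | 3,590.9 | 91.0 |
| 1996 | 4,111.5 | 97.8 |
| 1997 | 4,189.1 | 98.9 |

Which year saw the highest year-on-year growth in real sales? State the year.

1996

1995: real = 3590.9/0.910 = 3946.04; growth vs 1994 (3819.35) = 3.32%.
1996: real = 4111.5/0.978 = 4203.99; growth vs 1995 (3946.04) = 6.54%.
1997: real = 4189.1/0.989 = 4235.69; growth vs 1996 (4203.99) = 0.75%.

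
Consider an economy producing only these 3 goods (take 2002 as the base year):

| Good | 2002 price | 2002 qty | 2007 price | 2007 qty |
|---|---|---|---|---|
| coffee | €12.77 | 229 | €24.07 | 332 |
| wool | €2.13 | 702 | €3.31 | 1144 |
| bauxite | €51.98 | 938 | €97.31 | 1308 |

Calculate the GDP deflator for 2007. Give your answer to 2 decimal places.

186.24

Nominal GDP 2007 = 24.07·332 + 3.31·1144 + 97.31·1308 = 139059.36.
Real GDP 2007 (at 2002 prices) = 12.77·332 + 2.13·1144 + 51.98·1308 = 74666.20.
Deflator = Nominal/Real × 100 = 139059.36/74666.20 × 100 = 186.241.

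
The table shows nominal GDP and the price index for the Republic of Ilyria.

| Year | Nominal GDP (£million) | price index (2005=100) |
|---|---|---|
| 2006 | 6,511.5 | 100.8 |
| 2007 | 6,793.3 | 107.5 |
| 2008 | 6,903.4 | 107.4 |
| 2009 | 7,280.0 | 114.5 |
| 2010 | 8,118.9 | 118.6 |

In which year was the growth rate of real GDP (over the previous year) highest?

2010

2007: real = 6793.3/1.075 = 6319.35; growth vs 2006 (6459.82) = -2.17%.
2008: real = 6903.4/1.074 = 6427.75; growth vs 2007 (6319.35) = 1.72%.
2009: real = 7280.0/1.145 = 6358.08; growth vs 2008 (6427.75) = -1.08%.
2010: real = 8118.9/1.186 = 6845.62; growth vs 2009 (6358.08) = 7.67%.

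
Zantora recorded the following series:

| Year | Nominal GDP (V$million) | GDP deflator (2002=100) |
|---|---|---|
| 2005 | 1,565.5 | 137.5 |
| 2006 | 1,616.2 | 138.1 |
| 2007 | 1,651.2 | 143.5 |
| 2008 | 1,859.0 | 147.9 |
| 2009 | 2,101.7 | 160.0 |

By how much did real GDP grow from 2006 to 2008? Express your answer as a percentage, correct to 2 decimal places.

7.40%

Real GDP 2006 = 1616.2/1.381 = 1170.31.
Real GDP 2008 = 1859.0/1.479 = 1256.93.
Change = 1256.93/1170.31 − 1 = 0.0740.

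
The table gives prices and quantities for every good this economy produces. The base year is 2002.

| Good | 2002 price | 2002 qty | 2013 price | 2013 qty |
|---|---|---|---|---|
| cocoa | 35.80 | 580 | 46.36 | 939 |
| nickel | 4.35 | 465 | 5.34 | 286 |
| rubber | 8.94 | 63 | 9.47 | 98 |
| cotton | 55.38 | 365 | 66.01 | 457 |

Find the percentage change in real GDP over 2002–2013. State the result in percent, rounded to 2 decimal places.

Real GDP 2002 = Nominal GDP 2002 = 35.80·580 + 4.35·465 + 8.94·63 + 55.38·365 = 43563.67.
Real GDP 2013 (at 2002 prices) = 35.80·939 + 4.35·286 + 8.94·98 + 55.38·457 = 61045.08.
Real growth = 61045.08/43563.67 − 1 = 0.4013.

40.13%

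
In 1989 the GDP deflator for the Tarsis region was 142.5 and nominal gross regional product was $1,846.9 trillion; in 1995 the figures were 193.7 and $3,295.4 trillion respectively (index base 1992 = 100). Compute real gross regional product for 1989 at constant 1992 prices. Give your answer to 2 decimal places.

$1,296.07 trillion

Real gross regional product = Nominal / (GDP deflator/100) = 1846.9 / 1.425 = 1296.07.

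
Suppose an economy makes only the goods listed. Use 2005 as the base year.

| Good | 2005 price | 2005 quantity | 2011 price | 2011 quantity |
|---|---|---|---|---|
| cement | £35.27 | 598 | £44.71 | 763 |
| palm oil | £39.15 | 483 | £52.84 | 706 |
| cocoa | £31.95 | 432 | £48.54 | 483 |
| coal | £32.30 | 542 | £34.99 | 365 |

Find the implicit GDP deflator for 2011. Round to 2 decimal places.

131.63

Nominal GDP 2011 = 44.71·763 + 52.84·706 + 48.54·483 + 34.99·365 = 107634.94.
Real GDP 2011 (at 2005 prices) = 35.27·763 + 39.15·706 + 31.95·483 + 32.30·365 = 81772.26.
Deflator = Nominal/Real × 100 = 107634.94/81772.26 × 100 = 131.628.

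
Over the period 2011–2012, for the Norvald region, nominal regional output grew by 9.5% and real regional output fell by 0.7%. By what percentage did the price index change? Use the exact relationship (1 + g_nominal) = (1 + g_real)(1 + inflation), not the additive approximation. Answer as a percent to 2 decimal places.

10.27%

(1 + g_nom) = (1 + g_real)(1 + π), so π = 1.0950 / 0.9930 − 1 = 0.10272.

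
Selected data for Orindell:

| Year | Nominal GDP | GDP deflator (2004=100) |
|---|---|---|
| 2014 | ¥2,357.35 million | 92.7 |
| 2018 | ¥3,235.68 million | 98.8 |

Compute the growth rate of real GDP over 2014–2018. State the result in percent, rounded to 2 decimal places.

Real GDP 2014 = 2357.35 / 0.927 = 2542.99.
Real GDP 2018 = 3235.68 / 0.988 = 3274.98.
Real growth = 3274.98 / 2542.99 − 1 = 0.2878.

28.78%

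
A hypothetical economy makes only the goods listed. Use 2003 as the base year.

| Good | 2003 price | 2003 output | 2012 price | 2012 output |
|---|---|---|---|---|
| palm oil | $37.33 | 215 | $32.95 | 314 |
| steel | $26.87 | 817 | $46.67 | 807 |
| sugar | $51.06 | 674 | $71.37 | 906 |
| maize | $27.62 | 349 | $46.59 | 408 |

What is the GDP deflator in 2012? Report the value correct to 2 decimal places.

Nominal GDP 2012 = 32.95·314 + 46.67·807 + 71.37·906 + 46.59·408 = 131678.93.
Real GDP 2012 (at 2003 prices) = 37.33·314 + 26.87·807 + 51.06·906 + 27.62·408 = 90935.03.
Deflator = Nominal/Real × 100 = 131678.93/90935.03 × 100 = 144.806.

144.81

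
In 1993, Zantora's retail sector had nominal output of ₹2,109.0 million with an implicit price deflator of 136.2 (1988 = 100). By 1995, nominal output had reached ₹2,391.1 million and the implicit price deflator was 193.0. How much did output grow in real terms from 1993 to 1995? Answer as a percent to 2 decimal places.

-19.99%

Deflate each year: 1993 → 2109.0/1.362 = 1548.46; 1995 → 2391.1/1.930 = 1238.91.
So real output changed by 1238.91/1548.46 − 1 = -0.1999, i.e. -19.99%.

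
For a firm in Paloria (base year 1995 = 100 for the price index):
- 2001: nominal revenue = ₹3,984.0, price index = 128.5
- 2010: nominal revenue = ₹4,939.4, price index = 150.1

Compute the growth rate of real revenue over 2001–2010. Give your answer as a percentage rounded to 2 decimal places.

Real revenue 2001 = 3984.0 / 1.285 = 3100.39.
Real revenue 2010 = 4939.4 / 1.501 = 3290.74.
Real growth = 3290.74 / 3100.39 − 1 = 0.0614.

6.14%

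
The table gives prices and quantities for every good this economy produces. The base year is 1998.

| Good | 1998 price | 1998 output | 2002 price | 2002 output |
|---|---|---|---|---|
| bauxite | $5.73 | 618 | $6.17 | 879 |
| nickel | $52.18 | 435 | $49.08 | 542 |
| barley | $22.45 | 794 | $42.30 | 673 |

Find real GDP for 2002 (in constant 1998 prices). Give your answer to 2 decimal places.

$48427.08

Real GDP 2002 = Σ (p_1998 × q_2002) = 5.73·879 + 52.18·542 + 22.45·673 = 48427.08.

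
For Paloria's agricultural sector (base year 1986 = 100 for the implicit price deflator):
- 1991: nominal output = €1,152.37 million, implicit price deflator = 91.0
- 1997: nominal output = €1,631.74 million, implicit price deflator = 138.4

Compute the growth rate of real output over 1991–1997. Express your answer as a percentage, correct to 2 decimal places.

Deflate each year: 1991 → 1152.37/0.910 = 1266.34; 1997 → 1631.74/1.384 = 1179.00.
So real output changed by 1179.00/1266.34 − 1 = -0.0690, i.e. -6.90%.

-6.90%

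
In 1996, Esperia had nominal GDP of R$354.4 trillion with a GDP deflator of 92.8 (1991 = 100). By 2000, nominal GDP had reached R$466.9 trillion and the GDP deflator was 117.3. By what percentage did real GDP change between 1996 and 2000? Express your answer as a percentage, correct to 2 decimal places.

Real GDP 1996 = 354.4 / 0.928 = 381.90.
Real GDP 2000 = 466.9 / 1.173 = 398.04.
Real growth = 398.04 / 381.90 − 1 = 0.0423.

4.23%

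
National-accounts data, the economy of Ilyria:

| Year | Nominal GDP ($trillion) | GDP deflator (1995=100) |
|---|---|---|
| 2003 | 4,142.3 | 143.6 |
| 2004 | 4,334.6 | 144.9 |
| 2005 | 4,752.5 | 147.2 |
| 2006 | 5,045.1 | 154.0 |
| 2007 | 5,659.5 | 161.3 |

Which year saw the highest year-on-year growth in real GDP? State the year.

2004: real = 4334.6/1.449 = 2991.44; growth vs 2003 (2884.61) = 3.70%.
2005: real = 4752.5/1.472 = 3228.60; growth vs 2004 (2991.44) = 7.93%.
2006: real = 5045.1/1.540 = 3276.04; growth vs 2005 (3228.60) = 1.47%.
2007: real = 5659.5/1.613 = 3508.68; growth vs 2006 (3276.04) = 7.10%.

2005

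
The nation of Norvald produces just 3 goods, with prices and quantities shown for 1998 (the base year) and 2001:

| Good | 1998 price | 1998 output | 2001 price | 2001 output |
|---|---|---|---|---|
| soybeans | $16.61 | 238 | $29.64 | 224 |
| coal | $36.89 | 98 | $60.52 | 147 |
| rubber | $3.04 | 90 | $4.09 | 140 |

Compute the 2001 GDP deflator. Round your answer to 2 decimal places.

Nominal GDP 2001 = 29.64·224 + 60.52·147 + 4.09·140 = 16108.40.
Real GDP 2001 (at 1998 prices) = 16.61·224 + 36.89·147 + 3.04·140 = 9569.07.
Deflator = Nominal/Real × 100 = 16108.40/9569.07 × 100 = 168.338.

168.34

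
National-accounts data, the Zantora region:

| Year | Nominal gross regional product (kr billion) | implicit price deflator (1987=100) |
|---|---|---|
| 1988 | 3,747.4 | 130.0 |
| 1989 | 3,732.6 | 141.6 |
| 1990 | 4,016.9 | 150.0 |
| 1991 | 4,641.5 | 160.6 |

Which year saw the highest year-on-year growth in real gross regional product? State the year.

1991

1989: real = 3732.6/1.416 = 2636.02; growth vs 1988 (2882.62) = -8.55%.
1990: real = 4016.9/1.500 = 2677.93; growth vs 1989 (2636.02) = 1.59%.
1991: real = 4641.5/1.606 = 2890.10; growth vs 1990 (2677.93) = 7.92%.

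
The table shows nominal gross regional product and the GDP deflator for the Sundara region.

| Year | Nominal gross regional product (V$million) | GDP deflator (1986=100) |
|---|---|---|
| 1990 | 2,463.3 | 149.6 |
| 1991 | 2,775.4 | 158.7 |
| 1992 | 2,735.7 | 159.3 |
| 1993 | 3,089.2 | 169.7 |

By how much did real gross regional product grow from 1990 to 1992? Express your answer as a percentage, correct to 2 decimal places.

4.30%

Real gross regional product 1990 = 2463.3/1.496 = 1646.59.
Real gross regional product 1992 = 2735.7/1.593 = 1717.33.
Change = 1717.33/1646.59 − 1 = 0.0430.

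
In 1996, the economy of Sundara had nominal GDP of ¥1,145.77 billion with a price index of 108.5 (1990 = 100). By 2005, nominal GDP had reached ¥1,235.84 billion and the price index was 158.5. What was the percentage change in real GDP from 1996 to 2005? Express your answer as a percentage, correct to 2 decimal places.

Real GDP 1996 = 1145.77 / 1.085 = 1056.01.
Real GDP 2005 = 1235.84 / 1.585 = 779.71.
Real growth = 779.71 / 1056.01 − 1 = -0.2616.

-26.16%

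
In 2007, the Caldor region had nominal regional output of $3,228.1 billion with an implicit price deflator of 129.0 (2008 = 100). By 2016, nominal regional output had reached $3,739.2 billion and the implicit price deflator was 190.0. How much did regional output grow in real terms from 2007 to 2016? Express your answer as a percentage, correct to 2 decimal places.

-21.36%

Deflate each year: 2007 → 3228.1/1.290 = 2502.40; 2016 → 3739.2/1.900 = 1968.00.
So real regional output changed by 1968.00/2502.40 − 1 = -0.2136, i.e. -21.36%.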